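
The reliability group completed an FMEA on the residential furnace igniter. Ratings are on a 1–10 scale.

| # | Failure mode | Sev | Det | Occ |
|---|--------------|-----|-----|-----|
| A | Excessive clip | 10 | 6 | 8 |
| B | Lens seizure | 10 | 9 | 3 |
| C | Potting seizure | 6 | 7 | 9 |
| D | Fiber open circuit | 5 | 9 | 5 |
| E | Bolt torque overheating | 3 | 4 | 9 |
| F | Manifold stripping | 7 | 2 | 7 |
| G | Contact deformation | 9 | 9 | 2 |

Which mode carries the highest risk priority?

RPN = Severity × Occurrence × Detection:
  A: 10 × 8 × 6 = 480
  B: 10 × 3 × 9 = 270
  C: 6 × 9 × 7 = 378
  D: 5 × 5 × 9 = 225
  E: 3 × 9 × 4 = 108
  F: 7 × 7 × 2 = 98
  G: 9 × 2 × 9 = 162
Highest RPN is 480 → A.

A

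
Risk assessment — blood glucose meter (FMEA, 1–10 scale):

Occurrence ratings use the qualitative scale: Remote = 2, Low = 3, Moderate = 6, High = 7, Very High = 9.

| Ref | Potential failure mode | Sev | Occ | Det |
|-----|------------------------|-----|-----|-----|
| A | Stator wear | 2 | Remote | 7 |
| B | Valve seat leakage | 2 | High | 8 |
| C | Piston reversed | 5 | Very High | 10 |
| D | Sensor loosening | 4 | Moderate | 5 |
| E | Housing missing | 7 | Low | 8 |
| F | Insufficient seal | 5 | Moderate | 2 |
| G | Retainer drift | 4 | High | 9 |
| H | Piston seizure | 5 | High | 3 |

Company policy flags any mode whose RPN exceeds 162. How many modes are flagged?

RPN = Severity × Occurrence × Detection:
  A: 2 × 2 × 7 = 28
  B: 2 × 7 × 8 = 112
  C: 5 × 9 × 10 = 450
  D: 4 × 6 × 5 = 120
  E: 7 × 3 × 8 = 168
  F: 5 × 6 × 2 = 60
  G: 4 × 7 × 9 = 252
  H: 5 × 7 × 3 = 105
Modes with RPN > 162: C (450), E (168), G (252) → 3.

3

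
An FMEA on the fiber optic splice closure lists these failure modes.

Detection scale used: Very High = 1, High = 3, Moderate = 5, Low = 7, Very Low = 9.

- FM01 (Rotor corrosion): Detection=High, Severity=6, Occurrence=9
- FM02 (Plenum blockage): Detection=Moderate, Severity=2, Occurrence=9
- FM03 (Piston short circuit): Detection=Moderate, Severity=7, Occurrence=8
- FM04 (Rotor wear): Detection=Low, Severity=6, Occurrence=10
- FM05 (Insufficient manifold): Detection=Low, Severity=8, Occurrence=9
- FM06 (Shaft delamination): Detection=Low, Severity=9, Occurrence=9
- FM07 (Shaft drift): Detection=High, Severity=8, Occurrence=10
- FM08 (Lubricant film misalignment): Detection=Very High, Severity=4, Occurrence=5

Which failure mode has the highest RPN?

RPN = Severity × Occurrence × Detection:
  FM01: 6 × 9 × 3 = 162
  FM02: 2 × 9 × 5 = 90
  FM03: 7 × 8 × 5 = 280
  FM04: 6 × 10 × 7 = 420
  FM05: 8 × 9 × 7 = 504
  FM06: 9 × 9 × 7 = 567
  FM07: 8 × 10 × 3 = 240
  FM08: 4 × 5 × 1 = 20
Highest RPN is 567 → FM06.

FM06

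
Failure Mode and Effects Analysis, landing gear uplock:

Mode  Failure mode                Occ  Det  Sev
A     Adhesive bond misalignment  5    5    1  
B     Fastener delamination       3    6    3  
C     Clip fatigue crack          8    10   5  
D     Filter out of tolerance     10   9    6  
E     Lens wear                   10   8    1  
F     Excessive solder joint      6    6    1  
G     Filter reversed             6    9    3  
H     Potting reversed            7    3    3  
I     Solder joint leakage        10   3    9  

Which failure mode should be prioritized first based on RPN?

RPN = Severity × Occurrence × Detection:
  A: 1 × 5 × 5 = 25
  B: 3 × 3 × 6 = 54
  C: 5 × 8 × 10 = 400
  D: 6 × 10 × 9 = 540
  E: 1 × 10 × 8 = 80
  F: 1 × 6 × 6 = 36
  G: 3 × 6 × 9 = 162
  H: 3 × 7 × 3 = 63
  I: 9 × 10 × 3 = 270
Highest RPN is 540 → D.

D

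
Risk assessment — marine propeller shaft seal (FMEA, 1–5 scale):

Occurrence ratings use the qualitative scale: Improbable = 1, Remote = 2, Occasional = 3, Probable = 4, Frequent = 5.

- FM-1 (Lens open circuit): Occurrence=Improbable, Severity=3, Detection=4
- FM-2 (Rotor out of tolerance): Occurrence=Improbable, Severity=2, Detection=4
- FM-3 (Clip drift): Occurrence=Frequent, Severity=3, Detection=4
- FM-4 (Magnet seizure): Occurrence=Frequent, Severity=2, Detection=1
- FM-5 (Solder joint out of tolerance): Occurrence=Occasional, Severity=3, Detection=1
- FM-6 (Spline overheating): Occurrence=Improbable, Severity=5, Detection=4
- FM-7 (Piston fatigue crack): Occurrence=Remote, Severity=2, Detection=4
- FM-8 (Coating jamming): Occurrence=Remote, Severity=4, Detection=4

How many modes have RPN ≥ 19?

RPN = Severity × Occurrence × Detection:
  FM-1: 3 × 1 × 4 = 12
  FM-2: 2 × 1 × 4 = 8
  FM-3: 3 × 5 × 4 = 60
  FM-4: 2 × 5 × 1 = 10
  FM-5: 3 × 3 × 1 = 9
  FM-6: 5 × 1 × 4 = 20
  FM-7: 2 × 2 × 4 = 16
  FM-8: 4 × 2 × 4 = 32
Modes with RPN ≥ 19: FM-3 (60), FM-6 (20), FM-8 (32) → 3.

3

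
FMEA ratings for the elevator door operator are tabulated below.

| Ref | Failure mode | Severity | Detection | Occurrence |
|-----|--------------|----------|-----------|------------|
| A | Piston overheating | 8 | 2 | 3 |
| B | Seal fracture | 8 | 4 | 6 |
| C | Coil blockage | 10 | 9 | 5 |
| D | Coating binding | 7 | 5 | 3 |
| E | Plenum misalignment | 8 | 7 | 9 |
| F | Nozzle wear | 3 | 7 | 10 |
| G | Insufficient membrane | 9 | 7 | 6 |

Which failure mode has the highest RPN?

RPN = Severity × Occurrence × Detection:
  A: 8 × 3 × 2 = 48
  B: 8 × 6 × 4 = 192
  C: 10 × 5 × 9 = 450
  D: 7 × 3 × 5 = 105
  E: 8 × 9 × 7 = 504
  F: 3 × 10 × 7 = 210
  G: 9 × 6 × 7 = 378
Highest RPN is 504 → E.

E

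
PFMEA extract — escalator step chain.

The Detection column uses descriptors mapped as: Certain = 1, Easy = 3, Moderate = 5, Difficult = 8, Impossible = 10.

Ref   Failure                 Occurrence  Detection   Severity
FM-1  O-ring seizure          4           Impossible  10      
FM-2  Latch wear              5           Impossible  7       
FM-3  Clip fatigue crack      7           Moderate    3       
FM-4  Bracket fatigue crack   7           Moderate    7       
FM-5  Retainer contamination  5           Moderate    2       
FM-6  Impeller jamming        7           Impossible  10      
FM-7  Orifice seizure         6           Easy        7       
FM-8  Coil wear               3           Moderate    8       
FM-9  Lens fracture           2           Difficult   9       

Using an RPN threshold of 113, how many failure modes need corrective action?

RPN = Severity × Occurrence × Detection:
  FM-1: 10 × 4 × 10 = 400
  FM-2: 7 × 5 × 10 = 350
  FM-3: 3 × 7 × 5 = 105
  FM-4: 7 × 7 × 5 = 245
  FM-5: 2 × 5 × 5 = 50
  FM-6: 10 × 7 × 10 = 700
  FM-7: 7 × 6 × 3 = 126
  FM-8: 8 × 3 × 5 = 120
  FM-9: 9 × 2 × 8 = 144
Modes with RPN ≥ 113: FM-1 (400), FM-2 (350), FM-4 (245), FM-6 (700), FM-7 (126), FM-8 (120), FM-9 (144) → 7.

7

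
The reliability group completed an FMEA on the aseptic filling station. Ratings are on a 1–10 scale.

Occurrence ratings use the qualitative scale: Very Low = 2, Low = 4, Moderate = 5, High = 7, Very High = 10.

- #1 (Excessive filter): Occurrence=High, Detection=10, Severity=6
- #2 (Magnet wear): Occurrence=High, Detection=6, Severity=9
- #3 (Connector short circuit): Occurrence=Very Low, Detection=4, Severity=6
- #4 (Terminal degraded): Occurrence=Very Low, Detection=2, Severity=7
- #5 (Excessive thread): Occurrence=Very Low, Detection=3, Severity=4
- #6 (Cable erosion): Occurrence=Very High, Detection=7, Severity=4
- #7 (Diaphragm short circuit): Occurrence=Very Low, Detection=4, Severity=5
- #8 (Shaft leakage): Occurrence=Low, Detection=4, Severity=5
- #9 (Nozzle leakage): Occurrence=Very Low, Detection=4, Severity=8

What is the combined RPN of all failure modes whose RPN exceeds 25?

RPN = Severity × Occurrence × Detection:
  #1: 6 × 7 × 10 = 420
  #2: 9 × 7 × 6 = 378
  #3: 6 × 2 × 4 = 48
  #4: 7 × 2 × 2 = 28
  #5: 4 × 2 × 3 = 24
  #6: 4 × 10 × 7 = 280
  #7: 5 × 2 × 4 = 40
  #8: 5 × 4 × 4 = 80
  #9: 8 × 2 × 4 = 64
RPN > 25: #1 (420), #2 (378), #3 (48), #4 (28), #6 (280), #7 (40), #8 (80), #9 (64).
Sum: 420 + 378 + 48 + 28 + 280 + 40 + 80 + 64 = 1338.

1338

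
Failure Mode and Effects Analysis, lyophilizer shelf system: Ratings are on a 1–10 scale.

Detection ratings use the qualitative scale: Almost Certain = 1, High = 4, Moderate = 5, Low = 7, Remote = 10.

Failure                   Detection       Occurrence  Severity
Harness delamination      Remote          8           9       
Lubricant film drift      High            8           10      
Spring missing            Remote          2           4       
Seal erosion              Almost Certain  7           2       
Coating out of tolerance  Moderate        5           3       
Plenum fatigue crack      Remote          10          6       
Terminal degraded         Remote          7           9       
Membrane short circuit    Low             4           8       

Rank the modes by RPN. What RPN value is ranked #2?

630

RPN = Severity × Occurrence × Detection:
  Harness delamination: 9 × 8 × 10 = 720
  Lubricant film drift: 10 × 8 × 4 = 320
  Spring missing: 4 × 2 × 10 = 80
  Seal erosion: 2 × 7 × 1 = 14
  Coating out of tolerance: 3 × 5 × 5 = 75
  Plenum fatigue crack: 6 × 10 × 10 = 600
  Terminal degraded: 9 × 7 × 10 = 630
  Membrane short circuit: 8 × 4 × 7 = 224
Sorted descending: 720, 630, 600, 320, 224, 80, 75, 14.
The second-highest RPN is 630 (Terminal degraded).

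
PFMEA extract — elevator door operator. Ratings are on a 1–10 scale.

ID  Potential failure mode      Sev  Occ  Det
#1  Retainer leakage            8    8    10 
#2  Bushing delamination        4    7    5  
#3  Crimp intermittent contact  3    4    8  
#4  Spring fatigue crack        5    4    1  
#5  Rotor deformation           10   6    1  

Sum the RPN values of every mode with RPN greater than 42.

RPN = Severity × Occurrence × Detection:
  #1: 8 × 8 × 10 = 640
  #2: 4 × 7 × 5 = 140
  #3: 3 × 4 × 8 = 96
  #4: 5 × 4 × 1 = 20
  #5: 10 × 6 × 1 = 60
RPN > 42: #1 (640), #2 (140), #3 (96), #5 (60).
Sum: 640 + 140 + 96 + 60 = 936.

936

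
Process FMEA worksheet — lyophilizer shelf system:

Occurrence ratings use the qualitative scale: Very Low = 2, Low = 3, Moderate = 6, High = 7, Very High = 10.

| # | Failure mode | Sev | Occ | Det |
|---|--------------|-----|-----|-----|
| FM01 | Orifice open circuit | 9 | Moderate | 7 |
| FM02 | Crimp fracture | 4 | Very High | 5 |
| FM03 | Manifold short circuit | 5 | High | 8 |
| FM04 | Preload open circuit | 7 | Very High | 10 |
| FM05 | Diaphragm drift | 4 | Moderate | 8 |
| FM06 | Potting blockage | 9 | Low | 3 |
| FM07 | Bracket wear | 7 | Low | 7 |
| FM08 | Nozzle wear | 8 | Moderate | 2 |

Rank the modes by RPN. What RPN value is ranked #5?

RPN = Severity × Occurrence × Detection:
  FM01: 9 × 6 × 7 = 378
  FM02: 4 × 10 × 5 = 200
  FM03: 5 × 7 × 8 = 280
  FM04: 7 × 10 × 10 = 700
  FM05: 4 × 6 × 8 = 192
  FM06: 9 × 3 × 3 = 81
  FM07: 7 × 3 × 7 = 147
  FM08: 8 × 6 × 2 = 96
Sorted descending: 700, 378, 280, 200, 192, 147, 96, 81.
The fifth-highest RPN is 192 (FM05).

192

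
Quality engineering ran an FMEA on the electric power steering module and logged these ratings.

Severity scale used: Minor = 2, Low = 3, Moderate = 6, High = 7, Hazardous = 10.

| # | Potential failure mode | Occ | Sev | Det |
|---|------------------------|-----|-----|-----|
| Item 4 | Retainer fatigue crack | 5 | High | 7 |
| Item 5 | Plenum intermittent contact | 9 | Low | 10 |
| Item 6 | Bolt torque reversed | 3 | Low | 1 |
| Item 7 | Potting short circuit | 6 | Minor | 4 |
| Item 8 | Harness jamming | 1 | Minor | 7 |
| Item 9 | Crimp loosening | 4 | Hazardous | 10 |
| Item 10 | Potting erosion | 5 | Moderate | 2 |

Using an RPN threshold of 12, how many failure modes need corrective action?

RPN = Severity × Occurrence × Detection:
  Item 4: 7 × 5 × 7 = 245
  Item 5: 3 × 9 × 10 = 270
  Item 6: 3 × 3 × 1 = 9
  Item 7: 2 × 6 × 4 = 48
  Item 8: 2 × 1 × 7 = 14
  Item 9: 10 × 4 × 10 = 400
  Item 10: 6 × 5 × 2 = 60
Modes with RPN ≥ 12: Item 4 (245), Item 5 (270), Item 7 (48), Item 8 (14), Item 9 (400), Item 10 (60) → 6.

6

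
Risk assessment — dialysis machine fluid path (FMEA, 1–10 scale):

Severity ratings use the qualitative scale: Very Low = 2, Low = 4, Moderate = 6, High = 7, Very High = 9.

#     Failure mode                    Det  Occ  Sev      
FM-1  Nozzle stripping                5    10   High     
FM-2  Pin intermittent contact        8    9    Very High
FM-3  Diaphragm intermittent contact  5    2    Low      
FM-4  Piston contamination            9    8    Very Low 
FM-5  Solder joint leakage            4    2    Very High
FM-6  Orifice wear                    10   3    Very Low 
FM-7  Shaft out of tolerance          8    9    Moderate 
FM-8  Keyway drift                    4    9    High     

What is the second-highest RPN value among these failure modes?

432

RPN = Severity × Occurrence × Detection:
  FM-1: 7 × 10 × 5 = 350
  FM-2: 9 × 9 × 8 = 648
  FM-3: 4 × 2 × 5 = 40
  FM-4: 2 × 8 × 9 = 144
  FM-5: 9 × 2 × 4 = 72
  FM-6: 2 × 3 × 10 = 60
  FM-7: 6 × 9 × 8 = 432
  FM-8: 7 × 9 × 4 = 252
Sorted descending: 648, 432, 350, 252, 144, 72, 60, 40.
The second-highest RPN is 432 (FM-7).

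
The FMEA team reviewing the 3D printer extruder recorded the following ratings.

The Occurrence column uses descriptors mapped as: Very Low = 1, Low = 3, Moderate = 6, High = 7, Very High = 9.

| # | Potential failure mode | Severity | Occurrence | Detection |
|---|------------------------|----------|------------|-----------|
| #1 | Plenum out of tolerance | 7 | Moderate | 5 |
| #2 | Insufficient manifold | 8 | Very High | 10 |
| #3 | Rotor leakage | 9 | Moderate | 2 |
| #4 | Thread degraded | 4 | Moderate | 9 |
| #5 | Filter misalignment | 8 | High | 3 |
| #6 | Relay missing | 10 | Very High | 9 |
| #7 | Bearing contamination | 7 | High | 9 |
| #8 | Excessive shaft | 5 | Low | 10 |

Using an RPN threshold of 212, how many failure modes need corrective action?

RPN = Severity × Occurrence × Detection:
  #1: 7 × 6 × 5 = 210
  #2: 8 × 9 × 10 = 720
  #3: 9 × 6 × 2 = 108
  #4: 4 × 6 × 9 = 216
  #5: 8 × 7 × 3 = 168
  #6: 10 × 9 × 9 = 810
  #7: 7 × 7 × 9 = 441
  #8: 5 × 3 × 10 = 150
Modes with RPN ≥ 212: #2 (720), #4 (216), #6 (810), #7 (441) → 4.

4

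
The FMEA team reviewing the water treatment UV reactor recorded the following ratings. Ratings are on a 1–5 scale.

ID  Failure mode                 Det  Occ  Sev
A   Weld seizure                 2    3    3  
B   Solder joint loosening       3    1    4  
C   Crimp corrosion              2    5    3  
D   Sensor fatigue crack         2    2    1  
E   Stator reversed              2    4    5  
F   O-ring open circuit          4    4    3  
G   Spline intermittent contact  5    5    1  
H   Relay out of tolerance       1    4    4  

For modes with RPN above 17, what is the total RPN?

161

RPN = Severity × Occurrence × Detection:
  A: 3 × 3 × 2 = 18
  B: 4 × 1 × 3 = 12
  C: 3 × 5 × 2 = 30
  D: 1 × 2 × 2 = 4
  E: 5 × 4 × 2 = 40
  F: 3 × 4 × 4 = 48
  G: 1 × 5 × 5 = 25
  H: 4 × 4 × 1 = 16
RPN > 17: A (18), C (30), E (40), F (48), G (25).
Sum: 18 + 30 + 40 + 48 + 25 = 161.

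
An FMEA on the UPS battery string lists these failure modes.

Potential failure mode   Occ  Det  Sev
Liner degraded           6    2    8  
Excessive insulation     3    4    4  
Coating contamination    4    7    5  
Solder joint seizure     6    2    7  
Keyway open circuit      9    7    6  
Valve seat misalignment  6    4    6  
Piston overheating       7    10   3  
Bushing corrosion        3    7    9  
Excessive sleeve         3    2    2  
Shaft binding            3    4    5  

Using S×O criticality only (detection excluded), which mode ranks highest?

Criticality = Severity × Occurrence:
  Liner degraded: 8 × 6 = 48
  Excessive insulation: 4 × 3 = 12
  Coating contamination: 5 × 4 = 20
  Solder joint seizure: 7 × 6 = 42
  Keyway open circuit: 6 × 9 = 54
  Valve seat misalignment: 6 × 6 = 36
  Piston overheating: 3 × 7 = 21
  Bushing corrosion: 9 × 3 = 27
  Excessive sleeve: 2 × 3 = 6
  Shaft binding: 5 × 3 = 15
Highest criticality is 54 → Keyway open circuit.

Keyway open circuit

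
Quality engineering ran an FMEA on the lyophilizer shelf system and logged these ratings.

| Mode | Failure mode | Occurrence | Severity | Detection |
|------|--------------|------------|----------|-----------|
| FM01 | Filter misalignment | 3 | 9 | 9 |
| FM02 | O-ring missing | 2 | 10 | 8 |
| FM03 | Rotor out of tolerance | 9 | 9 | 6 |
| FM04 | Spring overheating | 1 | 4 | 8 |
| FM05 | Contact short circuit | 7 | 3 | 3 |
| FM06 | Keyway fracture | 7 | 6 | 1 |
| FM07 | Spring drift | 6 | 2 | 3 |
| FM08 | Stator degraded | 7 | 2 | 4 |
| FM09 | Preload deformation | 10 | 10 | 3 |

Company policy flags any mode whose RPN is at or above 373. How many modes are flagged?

1

RPN = Severity × Occurrence × Detection:
  FM01: 9 × 3 × 9 = 243
  FM02: 10 × 2 × 8 = 160
  FM03: 9 × 9 × 6 = 486
  FM04: 4 × 1 × 8 = 32
  FM05: 3 × 7 × 3 = 63
  FM06: 6 × 7 × 1 = 42
  FM07: 2 × 6 × 3 = 36
  FM08: 2 × 7 × 4 = 56
  FM09: 10 × 10 × 3 = 300
Modes with RPN ≥ 373: FM03 (486) → 1.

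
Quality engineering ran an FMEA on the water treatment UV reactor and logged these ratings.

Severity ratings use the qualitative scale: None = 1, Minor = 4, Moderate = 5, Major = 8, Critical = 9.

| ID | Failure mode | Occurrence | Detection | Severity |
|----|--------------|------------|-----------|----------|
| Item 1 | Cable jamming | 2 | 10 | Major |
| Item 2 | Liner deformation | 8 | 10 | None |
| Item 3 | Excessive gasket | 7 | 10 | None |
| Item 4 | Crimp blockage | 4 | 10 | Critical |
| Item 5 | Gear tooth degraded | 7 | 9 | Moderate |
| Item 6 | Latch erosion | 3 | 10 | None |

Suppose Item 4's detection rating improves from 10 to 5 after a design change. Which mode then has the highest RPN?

RPN = Severity × Occurrence × Detection:
  Item 1: 8 × 2 × 10 = 160
  Item 2: 1 × 8 × 10 = 80
  Item 3: 1 × 7 × 10 = 70
  Item 4: 9 × 4 × 10 = 360
  Item 5: 5 × 7 × 9 = 315
  Item 6: 1 × 3 × 10 = 30
After action: Item 4 → 9 × 4 × 5 = 180.
Revised RPNs: Item 5=315, Item 4=180, Item 1=160, Item 2=80, Item 3=70, Item 6=30.
Highest is now Item 5 (315).

Item 5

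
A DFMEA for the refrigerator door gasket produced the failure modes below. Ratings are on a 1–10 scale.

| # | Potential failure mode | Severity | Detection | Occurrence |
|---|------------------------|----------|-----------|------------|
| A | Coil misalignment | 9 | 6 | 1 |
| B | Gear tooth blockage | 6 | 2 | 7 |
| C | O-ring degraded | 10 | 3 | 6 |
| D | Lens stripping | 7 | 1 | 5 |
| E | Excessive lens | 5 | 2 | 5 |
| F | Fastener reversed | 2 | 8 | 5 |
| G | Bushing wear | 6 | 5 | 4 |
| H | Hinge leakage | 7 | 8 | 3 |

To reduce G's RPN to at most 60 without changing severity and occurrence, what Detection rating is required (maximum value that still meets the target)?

G: S=6, O=4, D=5 → current RPN = 120.
Fixed product = 24. Need 24 × D ≤ 60, so D ≤ 60/24 = 2.50.
Maximum integer Detection rating = 2 (gives RPN 48; D=3 would give 72 > 60).

2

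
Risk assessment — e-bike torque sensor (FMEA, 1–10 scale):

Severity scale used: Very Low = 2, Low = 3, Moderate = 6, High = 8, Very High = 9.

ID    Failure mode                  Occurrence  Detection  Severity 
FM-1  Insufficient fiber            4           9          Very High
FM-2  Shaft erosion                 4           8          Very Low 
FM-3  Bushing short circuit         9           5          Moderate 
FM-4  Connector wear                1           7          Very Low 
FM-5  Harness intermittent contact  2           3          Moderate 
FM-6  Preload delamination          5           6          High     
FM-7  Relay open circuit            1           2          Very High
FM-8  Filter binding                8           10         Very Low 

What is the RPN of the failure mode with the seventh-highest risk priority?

18

RPN = Severity × Occurrence × Detection:
  FM-1: 9 × 4 × 9 = 324
  FM-2: 2 × 4 × 8 = 64
  FM-3: 6 × 9 × 5 = 270
  FM-4: 2 × 1 × 7 = 14
  FM-5: 6 × 2 × 3 = 36
  FM-6: 8 × 5 × 6 = 240
  FM-7: 9 × 1 × 2 = 18
  FM-8: 2 × 8 × 10 = 160
Sorted descending: 324, 270, 240, 160, 64, 36, 18, 14.
The seventh-highest RPN is 18 (FM-7).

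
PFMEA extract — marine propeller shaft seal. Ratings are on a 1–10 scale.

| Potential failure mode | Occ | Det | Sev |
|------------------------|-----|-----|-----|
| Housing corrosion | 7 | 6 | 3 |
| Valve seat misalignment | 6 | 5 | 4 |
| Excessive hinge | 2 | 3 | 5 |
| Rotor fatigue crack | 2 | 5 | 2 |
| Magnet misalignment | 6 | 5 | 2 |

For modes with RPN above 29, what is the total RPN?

336

RPN = Severity × Occurrence × Detection:
  Housing corrosion: 3 × 7 × 6 = 126
  Valve seat misalignment: 4 × 6 × 5 = 120
  Excessive hinge: 5 × 2 × 3 = 30
  Rotor fatigue crack: 2 × 2 × 5 = 20
  Magnet misalignment: 2 × 6 × 5 = 60
RPN > 29: Housing corrosion (126), Valve seat misalignment (120), Excessive hinge (30), Magnet misalignment (60).
Sum: 126 + 120 + 30 + 60 = 336.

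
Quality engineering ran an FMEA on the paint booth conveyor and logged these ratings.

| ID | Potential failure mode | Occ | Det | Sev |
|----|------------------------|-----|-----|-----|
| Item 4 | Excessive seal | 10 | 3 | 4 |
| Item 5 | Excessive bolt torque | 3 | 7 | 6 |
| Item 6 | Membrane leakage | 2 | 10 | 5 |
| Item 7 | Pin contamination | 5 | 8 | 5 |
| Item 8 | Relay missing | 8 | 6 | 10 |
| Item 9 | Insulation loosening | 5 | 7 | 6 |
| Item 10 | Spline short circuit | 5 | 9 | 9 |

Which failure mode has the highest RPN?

Item 8

RPN = Severity × Occurrence × Detection:
  Item 4: 4 × 10 × 3 = 120
  Item 5: 6 × 3 × 7 = 126
  Item 6: 5 × 2 × 10 = 100
  Item 7: 5 × 5 × 8 = 200
  Item 8: 10 × 8 × 6 = 480
  Item 9: 6 × 5 × 7 = 210
  Item 10: 9 × 5 × 9 = 405
Highest RPN is 480 → Item 8.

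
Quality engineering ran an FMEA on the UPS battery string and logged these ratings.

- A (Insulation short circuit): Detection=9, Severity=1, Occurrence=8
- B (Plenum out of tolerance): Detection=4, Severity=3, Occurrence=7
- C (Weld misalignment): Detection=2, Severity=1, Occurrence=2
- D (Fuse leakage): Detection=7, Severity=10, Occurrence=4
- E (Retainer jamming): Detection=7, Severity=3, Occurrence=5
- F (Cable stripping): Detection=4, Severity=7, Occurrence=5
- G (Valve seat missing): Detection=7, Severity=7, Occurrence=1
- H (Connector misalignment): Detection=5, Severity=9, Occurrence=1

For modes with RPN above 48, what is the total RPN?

RPN = Severity × Occurrence × Detection:
  A: 1 × 8 × 9 = 72
  B: 3 × 7 × 4 = 84
  C: 1 × 2 × 2 = 4
  D: 10 × 4 × 7 = 280
  E: 3 × 5 × 7 = 105
  F: 7 × 5 × 4 = 140
  G: 7 × 1 × 7 = 49
  H: 9 × 1 × 5 = 45
RPN > 48: A (72), B (84), D (280), E (105), F (140), G (49).
Sum: 72 + 84 + 280 + 105 + 140 + 49 = 730.

730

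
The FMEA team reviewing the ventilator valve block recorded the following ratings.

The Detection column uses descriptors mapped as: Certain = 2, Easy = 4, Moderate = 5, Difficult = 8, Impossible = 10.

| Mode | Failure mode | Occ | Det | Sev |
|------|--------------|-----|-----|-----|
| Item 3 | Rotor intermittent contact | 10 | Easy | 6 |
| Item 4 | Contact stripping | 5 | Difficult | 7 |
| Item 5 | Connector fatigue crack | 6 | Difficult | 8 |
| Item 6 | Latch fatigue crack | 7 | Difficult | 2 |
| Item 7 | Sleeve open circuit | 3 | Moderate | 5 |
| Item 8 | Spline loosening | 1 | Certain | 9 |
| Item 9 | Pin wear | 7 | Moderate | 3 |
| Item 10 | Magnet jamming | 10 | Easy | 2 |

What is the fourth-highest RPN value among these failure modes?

112

RPN = Severity × Occurrence × Detection:
  Item 3: 6 × 10 × 4 = 240
  Item 4: 7 × 5 × 8 = 280
  Item 5: 8 × 6 × 8 = 384
  Item 6: 2 × 7 × 8 = 112
  Item 7: 5 × 3 × 5 = 75
  Item 8: 9 × 1 × 2 = 18
  Item 9: 3 × 7 × 5 = 105
  Item 10: 2 × 10 × 4 = 80
Sorted descending: 384, 280, 240, 112, 105, 80, 75, 18.
The fourth-highest RPN is 112 (Item 6).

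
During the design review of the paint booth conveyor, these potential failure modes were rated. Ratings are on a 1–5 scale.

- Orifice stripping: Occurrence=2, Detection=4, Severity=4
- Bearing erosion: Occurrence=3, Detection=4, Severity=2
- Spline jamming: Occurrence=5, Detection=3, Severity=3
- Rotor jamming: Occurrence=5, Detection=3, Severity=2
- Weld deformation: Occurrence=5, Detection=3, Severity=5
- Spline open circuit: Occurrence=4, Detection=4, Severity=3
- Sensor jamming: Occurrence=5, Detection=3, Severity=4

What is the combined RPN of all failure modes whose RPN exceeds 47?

RPN = Severity × Occurrence × Detection:
  Orifice stripping: 4 × 2 × 4 = 32
  Bearing erosion: 2 × 3 × 4 = 24
  Spline jamming: 3 × 5 × 3 = 45
  Rotor jamming: 2 × 5 × 3 = 30
  Weld deformation: 5 × 5 × 3 = 75
  Spline open circuit: 3 × 4 × 4 = 48
  Sensor jamming: 4 × 5 × 3 = 60
RPN > 47: Weld deformation (75), Spline open circuit (48), Sensor jamming (60).
Sum: 75 + 48 + 60 = 183.

183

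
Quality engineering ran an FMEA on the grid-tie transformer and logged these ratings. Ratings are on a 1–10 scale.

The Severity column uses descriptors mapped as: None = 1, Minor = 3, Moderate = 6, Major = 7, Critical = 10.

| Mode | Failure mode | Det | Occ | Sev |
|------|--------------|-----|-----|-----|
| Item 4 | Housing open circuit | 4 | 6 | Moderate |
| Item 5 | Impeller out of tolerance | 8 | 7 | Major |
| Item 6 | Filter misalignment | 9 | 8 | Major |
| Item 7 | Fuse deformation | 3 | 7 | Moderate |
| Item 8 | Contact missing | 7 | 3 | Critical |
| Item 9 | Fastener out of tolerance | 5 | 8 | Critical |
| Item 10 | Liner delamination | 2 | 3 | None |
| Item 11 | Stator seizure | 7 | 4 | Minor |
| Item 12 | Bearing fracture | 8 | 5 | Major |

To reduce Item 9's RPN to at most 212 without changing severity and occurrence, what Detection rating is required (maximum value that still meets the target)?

2

Item 9: S=10, O=8, D=5 → current RPN = 400.
Fixed product = 80. Need 80 × D ≤ 212, so D ≤ 212/80 = 2.65.
Maximum integer Detection rating = 2 (gives RPN 160; D=3 would give 240 > 212).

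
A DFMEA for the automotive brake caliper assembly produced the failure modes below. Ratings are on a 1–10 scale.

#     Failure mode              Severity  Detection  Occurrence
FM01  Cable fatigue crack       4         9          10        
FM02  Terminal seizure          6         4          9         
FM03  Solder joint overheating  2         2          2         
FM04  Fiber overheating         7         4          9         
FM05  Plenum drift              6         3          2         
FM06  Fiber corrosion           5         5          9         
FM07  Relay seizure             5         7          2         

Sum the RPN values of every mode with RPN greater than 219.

837

RPN = Severity × Occurrence × Detection:
  FM01: 4 × 10 × 9 = 360
  FM02: 6 × 9 × 4 = 216
  FM03: 2 × 2 × 2 = 8
  FM04: 7 × 9 × 4 = 252
  FM05: 6 × 2 × 3 = 36
  FM06: 5 × 9 × 5 = 225
  FM07: 5 × 2 × 7 = 70
RPN > 219: FM01 (360), FM04 (252), FM06 (225).
Sum: 360 + 252 + 225 = 837.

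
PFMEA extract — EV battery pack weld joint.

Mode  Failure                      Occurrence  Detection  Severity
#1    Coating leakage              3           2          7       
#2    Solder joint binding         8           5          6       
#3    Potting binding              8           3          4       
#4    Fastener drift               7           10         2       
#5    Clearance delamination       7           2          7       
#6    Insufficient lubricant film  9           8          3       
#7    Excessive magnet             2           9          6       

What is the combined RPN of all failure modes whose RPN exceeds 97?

RPN = Severity × Occurrence × Detection:
  #1: 7 × 3 × 2 = 42
  #2: 6 × 8 × 5 = 240
  #3: 4 × 8 × 3 = 96
  #4: 2 × 7 × 10 = 140
  #5: 7 × 7 × 2 = 98
  #6: 3 × 9 × 8 = 216
  #7: 6 × 2 × 9 = 108
RPN > 97: #2 (240), #4 (140), #5 (98), #6 (216), #7 (108).
Sum: 240 + 140 + 98 + 216 + 108 = 802.

802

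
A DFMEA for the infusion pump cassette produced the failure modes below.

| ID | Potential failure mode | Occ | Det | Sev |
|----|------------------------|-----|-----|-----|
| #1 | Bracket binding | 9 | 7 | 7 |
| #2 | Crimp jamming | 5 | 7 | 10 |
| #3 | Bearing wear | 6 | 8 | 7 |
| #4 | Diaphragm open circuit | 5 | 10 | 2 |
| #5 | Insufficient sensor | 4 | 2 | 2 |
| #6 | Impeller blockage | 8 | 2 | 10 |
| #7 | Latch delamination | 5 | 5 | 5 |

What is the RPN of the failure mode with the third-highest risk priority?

RPN = Severity × Occurrence × Detection:
  #1: 7 × 9 × 7 = 441
  #2: 10 × 5 × 7 = 350
  #3: 7 × 6 × 8 = 336
  #4: 2 × 5 × 10 = 100
  #5: 2 × 4 × 2 = 16
  #6: 10 × 8 × 2 = 160
  #7: 5 × 5 × 5 = 125
Sorted descending: 441, 350, 336, 160, 125, 100, 16.
The third-highest RPN is 336 (#3).

336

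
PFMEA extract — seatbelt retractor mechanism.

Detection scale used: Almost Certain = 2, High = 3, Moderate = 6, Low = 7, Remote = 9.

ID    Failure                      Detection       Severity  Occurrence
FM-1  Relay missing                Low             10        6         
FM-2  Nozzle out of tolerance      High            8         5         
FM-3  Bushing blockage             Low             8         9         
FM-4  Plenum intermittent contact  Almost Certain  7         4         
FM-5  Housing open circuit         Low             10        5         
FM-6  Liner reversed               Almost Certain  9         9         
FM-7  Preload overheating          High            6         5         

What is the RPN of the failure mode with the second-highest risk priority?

RPN = Severity × Occurrence × Detection:
  FM-1: 10 × 6 × 7 = 420
  FM-2: 8 × 5 × 3 = 120
  FM-3: 8 × 9 × 7 = 504
  FM-4: 7 × 4 × 2 = 56
  FM-5: 10 × 5 × 7 = 350
  FM-6: 9 × 9 × 2 = 162
  FM-7: 6 × 5 × 3 = 90
Sorted descending: 504, 420, 350, 162, 120, 90, 56.
The second-highest RPN is 420 (FM-1).

420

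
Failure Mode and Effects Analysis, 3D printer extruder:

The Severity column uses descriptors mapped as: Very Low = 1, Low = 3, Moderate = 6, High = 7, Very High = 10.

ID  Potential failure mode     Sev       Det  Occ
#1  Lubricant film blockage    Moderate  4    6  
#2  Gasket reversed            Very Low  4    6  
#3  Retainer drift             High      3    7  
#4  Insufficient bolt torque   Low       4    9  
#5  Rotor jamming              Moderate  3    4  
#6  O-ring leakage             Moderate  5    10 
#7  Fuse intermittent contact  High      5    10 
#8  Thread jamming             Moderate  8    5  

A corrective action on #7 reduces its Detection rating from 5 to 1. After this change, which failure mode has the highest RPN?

#6

RPN = Severity × Occurrence × Detection:
  #1: 6 × 6 × 4 = 144
  #2: 1 × 6 × 4 = 24
  #3: 7 × 7 × 3 = 147
  #4: 3 × 9 × 4 = 108
  #5: 6 × 4 × 3 = 72
  #6: 6 × 10 × 5 = 300
  #7: 7 × 10 × 5 = 350
  #8: 6 × 5 × 8 = 240
After action: #7 → 7 × 10 × 1 = 70.
Revised RPNs: #6=300, #8=240, #3=147, #1=144, #4=108, #5=72, #7=70, #2=24.
Highest is now #6 (300).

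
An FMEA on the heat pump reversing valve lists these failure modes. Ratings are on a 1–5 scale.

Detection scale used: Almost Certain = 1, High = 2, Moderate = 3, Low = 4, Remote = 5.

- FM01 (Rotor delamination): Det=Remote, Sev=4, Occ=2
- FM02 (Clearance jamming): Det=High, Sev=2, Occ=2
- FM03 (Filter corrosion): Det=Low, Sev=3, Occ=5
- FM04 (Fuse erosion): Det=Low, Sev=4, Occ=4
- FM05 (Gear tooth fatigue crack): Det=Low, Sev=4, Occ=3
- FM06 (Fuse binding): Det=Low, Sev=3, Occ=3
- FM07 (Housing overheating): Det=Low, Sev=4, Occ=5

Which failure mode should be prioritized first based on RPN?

RPN = Severity × Occurrence × Detection:
  FM01: 4 × 2 × 5 = 40
  FM02: 2 × 2 × 2 = 8
  FM03: 3 × 5 × 4 = 60
  FM04: 4 × 4 × 4 = 64
  FM05: 4 × 3 × 4 = 48
  FM06: 3 × 3 × 4 = 36
  FM07: 4 × 5 × 4 = 80
Highest RPN is 80 → FM07.

FM07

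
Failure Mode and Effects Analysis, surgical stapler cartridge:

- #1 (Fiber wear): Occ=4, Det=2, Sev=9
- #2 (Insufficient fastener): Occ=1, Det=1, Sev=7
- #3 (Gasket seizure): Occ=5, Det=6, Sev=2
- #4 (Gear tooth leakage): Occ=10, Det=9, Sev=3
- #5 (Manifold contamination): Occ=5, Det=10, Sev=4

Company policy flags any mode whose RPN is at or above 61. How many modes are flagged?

3

RPN = Severity × Occurrence × Detection:
  #1: 9 × 4 × 2 = 72
  #2: 7 × 1 × 1 = 7
  #3: 2 × 5 × 6 = 60
  #4: 3 × 10 × 9 = 270
  #5: 4 × 5 × 10 = 200
Modes with RPN ≥ 61: #1 (72), #4 (270), #5 (200) → 3.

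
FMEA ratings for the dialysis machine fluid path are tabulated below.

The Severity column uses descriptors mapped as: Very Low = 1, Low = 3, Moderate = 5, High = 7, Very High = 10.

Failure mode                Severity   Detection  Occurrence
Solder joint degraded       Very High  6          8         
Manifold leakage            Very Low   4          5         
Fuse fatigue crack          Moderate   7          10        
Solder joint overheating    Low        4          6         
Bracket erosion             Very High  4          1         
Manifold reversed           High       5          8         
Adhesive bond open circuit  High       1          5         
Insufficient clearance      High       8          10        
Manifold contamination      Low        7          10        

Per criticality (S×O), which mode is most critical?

Solder joint degraded

Criticality = Severity × Occurrence:
  Solder joint degraded: 10 × 8 = 80
  Manifold leakage: 1 × 5 = 5
  Fuse fatigue crack: 5 × 10 = 50
  Solder joint overheating: 3 × 6 = 18
  Bracket erosion: 10 × 1 = 10
  Manifold reversed: 7 × 8 = 56
  Adhesive bond open circuit: 7 × 5 = 35
  Insufficient clearance: 7 × 10 = 70
  Manifold contamination: 3 × 10 = 30
Highest criticality is 80 → Solder joint degraded.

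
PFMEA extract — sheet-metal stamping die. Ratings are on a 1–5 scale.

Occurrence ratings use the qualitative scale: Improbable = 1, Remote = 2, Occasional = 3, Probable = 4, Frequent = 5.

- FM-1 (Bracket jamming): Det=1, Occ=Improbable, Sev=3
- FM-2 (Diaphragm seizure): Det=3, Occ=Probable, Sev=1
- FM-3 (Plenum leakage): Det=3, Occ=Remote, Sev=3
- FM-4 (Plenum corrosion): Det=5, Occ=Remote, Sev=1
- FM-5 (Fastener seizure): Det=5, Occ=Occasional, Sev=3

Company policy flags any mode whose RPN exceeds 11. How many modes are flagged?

RPN = Severity × Occurrence × Detection:
  FM-1: 3 × 1 × 1 = 3
  FM-2: 1 × 4 × 3 = 12
  FM-3: 3 × 2 × 3 = 18
  FM-4: 1 × 2 × 5 = 10
  FM-5: 3 × 3 × 5 = 45
Modes with RPN > 11: FM-2 (12), FM-3 (18), FM-5 (45) → 3.

3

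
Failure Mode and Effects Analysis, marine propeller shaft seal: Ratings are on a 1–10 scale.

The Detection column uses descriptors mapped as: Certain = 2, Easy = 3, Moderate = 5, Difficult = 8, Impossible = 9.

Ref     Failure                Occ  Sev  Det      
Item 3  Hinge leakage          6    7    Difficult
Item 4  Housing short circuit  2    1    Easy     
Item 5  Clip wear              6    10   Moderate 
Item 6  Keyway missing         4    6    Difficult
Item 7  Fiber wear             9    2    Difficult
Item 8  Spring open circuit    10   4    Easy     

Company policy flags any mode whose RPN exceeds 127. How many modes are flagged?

4

RPN = Severity × Occurrence × Detection:
  Item 3: 7 × 6 × 8 = 336
  Item 4: 1 × 2 × 3 = 6
  Item 5: 10 × 6 × 5 = 300
  Item 6: 6 × 4 × 8 = 192
  Item 7: 2 × 9 × 8 = 144
  Item 8: 4 × 10 × 3 = 120
Modes with RPN > 127: Item 3 (336), Item 5 (300), Item 6 (192), Item 7 (144) → 4.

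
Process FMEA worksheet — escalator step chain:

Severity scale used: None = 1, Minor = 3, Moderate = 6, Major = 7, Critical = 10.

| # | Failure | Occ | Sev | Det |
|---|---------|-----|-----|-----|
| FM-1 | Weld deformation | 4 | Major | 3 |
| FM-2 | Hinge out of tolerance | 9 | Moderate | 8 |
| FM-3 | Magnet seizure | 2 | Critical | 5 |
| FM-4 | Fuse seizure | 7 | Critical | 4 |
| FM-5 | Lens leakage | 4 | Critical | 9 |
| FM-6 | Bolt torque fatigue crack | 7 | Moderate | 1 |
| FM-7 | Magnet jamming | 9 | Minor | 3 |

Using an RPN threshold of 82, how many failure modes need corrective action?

RPN = Severity × Occurrence × Detection:
  FM-1: 7 × 4 × 3 = 84
  FM-2: 6 × 9 × 8 = 432
  FM-3: 10 × 2 × 5 = 100
  FM-4: 10 × 7 × 4 = 280
  FM-5: 10 × 4 × 9 = 360
  FM-6: 6 × 7 × 1 = 42
  FM-7: 3 × 9 × 3 = 81
Modes with RPN ≥ 82: FM-1 (84), FM-2 (432), FM-3 (100), FM-4 (280), FM-5 (360) → 5.

5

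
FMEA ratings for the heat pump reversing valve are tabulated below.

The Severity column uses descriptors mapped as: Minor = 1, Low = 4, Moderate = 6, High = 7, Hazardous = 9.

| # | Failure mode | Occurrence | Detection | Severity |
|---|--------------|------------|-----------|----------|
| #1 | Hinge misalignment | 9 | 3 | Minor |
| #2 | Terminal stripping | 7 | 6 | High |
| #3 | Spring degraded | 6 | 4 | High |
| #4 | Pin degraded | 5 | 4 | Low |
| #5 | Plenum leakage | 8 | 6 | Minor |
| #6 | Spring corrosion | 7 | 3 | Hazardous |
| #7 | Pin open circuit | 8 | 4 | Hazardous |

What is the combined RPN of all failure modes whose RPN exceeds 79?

RPN = Severity × Occurrence × Detection:
  #1: 1 × 9 × 3 = 27
  #2: 7 × 7 × 6 = 294
  #3: 7 × 6 × 4 = 168
  #4: 4 × 5 × 4 = 80
  #5: 1 × 8 × 6 = 48
  #6: 9 × 7 × 3 = 189
  #7: 9 × 8 × 4 = 288
RPN > 79: #2 (294), #3 (168), #4 (80), #6 (189), #7 (288).
Sum: 294 + 168 + 80 + 189 + 288 = 1019.

1019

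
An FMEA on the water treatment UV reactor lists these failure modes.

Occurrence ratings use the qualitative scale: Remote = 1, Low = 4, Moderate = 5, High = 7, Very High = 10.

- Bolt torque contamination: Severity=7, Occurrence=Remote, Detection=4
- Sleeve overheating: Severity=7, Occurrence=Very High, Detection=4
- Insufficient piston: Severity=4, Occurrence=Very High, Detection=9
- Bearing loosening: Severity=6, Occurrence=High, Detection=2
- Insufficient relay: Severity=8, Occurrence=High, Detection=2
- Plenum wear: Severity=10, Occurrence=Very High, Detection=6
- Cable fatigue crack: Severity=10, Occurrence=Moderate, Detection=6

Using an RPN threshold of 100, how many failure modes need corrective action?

RPN = Severity × Occurrence × Detection:
  Bolt torque contamination: 7 × 1 × 4 = 28
  Sleeve overheating: 7 × 10 × 4 = 280
  Insufficient piston: 4 × 10 × 9 = 360
  Bearing loosening: 6 × 7 × 2 = 84
  Insufficient relay: 8 × 7 × 2 = 112
  Plenum wear: 10 × 10 × 6 = 600
  Cable fatigue crack: 10 × 5 × 6 = 300
Modes with RPN ≥ 100: Sleeve overheating (280), Insufficient piston (360), Insufficient relay (112), Plenum wear (600), Cable fatigue crack (300) → 5.

5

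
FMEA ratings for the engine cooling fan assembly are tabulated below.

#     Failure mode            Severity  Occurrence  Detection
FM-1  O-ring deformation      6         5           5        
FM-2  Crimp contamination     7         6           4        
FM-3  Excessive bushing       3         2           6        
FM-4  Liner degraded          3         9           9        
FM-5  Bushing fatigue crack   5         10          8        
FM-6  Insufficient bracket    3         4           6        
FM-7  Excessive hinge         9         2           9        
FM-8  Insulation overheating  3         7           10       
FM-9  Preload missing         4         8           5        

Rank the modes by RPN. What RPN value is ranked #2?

243

RPN = Severity × Occurrence × Detection:
  FM-1: 6 × 5 × 5 = 150
  FM-2: 7 × 6 × 4 = 168
  FM-3: 3 × 2 × 6 = 36
  FM-4: 3 × 9 × 9 = 243
  FM-5: 5 × 10 × 8 = 400
  FM-6: 3 × 4 × 6 = 72
  FM-7: 9 × 2 × 9 = 162
  FM-8: 3 × 7 × 10 = 210
  FM-9: 4 × 8 × 5 = 160
Sorted descending: 400, 243, 210, 168, 162, 160, 150, 72, 36.
The second-highest RPN is 243 (FM-4).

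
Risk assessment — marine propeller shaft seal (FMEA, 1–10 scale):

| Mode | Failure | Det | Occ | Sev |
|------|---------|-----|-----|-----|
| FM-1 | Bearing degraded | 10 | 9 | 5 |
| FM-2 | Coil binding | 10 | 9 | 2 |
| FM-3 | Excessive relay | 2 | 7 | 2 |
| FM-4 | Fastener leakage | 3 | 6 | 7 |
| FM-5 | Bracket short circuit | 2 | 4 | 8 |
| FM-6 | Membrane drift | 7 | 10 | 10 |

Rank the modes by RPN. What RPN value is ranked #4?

RPN = Severity × Occurrence × Detection:
  FM-1: 5 × 9 × 10 = 450
  FM-2: 2 × 9 × 10 = 180
  FM-3: 2 × 7 × 2 = 28
  FM-4: 7 × 6 × 3 = 126
  FM-5: 8 × 4 × 2 = 64
  FM-6: 10 × 10 × 7 = 700
Sorted descending: 700, 450, 180, 126, 64, 28.
The fourth-highest RPN is 126 (FM-4).

126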